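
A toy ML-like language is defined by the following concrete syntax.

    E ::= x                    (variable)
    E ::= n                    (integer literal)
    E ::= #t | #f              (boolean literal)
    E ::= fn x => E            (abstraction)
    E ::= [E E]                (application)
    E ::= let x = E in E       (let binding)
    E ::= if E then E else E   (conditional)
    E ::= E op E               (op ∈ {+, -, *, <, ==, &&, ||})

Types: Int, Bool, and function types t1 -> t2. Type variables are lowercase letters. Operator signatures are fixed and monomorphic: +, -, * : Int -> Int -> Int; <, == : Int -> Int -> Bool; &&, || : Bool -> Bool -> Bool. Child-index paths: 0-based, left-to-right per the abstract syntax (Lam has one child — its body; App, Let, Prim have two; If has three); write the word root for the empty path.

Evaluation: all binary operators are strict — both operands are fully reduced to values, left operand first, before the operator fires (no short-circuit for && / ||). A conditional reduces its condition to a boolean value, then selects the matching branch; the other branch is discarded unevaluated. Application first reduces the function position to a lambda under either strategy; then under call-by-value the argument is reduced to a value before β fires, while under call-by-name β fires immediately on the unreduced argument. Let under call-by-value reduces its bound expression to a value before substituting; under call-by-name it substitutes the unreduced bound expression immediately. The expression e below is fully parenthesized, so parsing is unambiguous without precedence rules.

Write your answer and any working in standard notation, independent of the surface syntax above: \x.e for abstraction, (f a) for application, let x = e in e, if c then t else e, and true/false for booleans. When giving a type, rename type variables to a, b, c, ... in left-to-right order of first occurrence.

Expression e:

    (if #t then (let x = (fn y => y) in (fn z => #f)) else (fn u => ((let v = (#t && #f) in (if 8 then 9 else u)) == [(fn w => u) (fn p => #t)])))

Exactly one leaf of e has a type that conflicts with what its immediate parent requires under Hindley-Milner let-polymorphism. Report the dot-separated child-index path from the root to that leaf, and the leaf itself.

Trace:
  unify Bool ~ Bool
y : a
\y._ : a -> a
let x : forall. a -> a
\z._ : b -> Bool
  unify Bool ~ Bool
  unify Bool ~ Bool
let v : Bool
  unify Int ~ Bool
  FAIL: mismatch Int ~ Bool

Answer: 2.0.0.1.0 : 8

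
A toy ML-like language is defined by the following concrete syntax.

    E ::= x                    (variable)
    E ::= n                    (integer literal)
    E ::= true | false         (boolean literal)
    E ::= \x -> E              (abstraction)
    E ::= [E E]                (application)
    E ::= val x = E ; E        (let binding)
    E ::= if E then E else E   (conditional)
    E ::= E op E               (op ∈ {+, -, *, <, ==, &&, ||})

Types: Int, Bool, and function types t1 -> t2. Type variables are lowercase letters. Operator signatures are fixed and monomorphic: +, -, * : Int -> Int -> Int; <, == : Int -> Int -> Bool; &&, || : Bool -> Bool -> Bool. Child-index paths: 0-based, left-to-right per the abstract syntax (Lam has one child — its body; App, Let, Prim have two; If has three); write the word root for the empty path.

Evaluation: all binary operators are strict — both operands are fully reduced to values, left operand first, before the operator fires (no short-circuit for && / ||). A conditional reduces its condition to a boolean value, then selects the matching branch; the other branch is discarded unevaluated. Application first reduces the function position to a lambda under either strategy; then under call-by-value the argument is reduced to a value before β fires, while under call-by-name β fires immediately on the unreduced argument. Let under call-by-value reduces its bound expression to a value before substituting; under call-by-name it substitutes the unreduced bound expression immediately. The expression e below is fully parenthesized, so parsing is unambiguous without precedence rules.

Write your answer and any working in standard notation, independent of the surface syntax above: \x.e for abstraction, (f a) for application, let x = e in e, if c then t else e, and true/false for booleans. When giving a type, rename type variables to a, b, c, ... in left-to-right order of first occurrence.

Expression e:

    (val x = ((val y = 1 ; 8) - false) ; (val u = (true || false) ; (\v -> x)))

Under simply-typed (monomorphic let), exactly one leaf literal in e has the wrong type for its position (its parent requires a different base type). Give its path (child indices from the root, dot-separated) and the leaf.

Trace:
let y : Int
  unify Int ~ Int
  unify Bool ~ Int
  FAIL: mismatch Bool ~ Int

Answer: 0.1 : false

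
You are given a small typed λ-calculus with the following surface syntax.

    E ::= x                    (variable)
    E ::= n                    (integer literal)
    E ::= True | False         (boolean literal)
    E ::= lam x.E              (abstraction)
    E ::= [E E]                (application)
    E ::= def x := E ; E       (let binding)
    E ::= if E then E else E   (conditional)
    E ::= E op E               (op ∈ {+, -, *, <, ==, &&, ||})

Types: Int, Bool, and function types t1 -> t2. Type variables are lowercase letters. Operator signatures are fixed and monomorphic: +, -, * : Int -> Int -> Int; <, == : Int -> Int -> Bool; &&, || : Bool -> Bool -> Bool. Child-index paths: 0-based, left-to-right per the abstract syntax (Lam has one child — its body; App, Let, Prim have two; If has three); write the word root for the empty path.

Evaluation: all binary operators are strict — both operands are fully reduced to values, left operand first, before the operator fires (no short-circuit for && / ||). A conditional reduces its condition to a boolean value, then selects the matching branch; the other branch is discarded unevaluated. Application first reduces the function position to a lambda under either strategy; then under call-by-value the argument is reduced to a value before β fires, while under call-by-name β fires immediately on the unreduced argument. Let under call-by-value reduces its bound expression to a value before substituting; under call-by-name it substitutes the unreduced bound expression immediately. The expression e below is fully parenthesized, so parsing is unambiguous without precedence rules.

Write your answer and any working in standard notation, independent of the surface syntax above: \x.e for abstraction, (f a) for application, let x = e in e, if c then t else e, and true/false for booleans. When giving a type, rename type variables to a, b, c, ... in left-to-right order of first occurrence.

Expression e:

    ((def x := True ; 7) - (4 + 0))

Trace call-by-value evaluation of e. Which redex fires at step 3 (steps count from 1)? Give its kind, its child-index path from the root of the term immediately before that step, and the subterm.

Trace:
step 0: ((let x = true in 7) - (4 + 0))
step 1: [let@0] (7 - (4 + 0))
step 2: [delta@1] (7 - 4)
step 3: [delta@root] 3

Answer: delta at root : (7 - 4)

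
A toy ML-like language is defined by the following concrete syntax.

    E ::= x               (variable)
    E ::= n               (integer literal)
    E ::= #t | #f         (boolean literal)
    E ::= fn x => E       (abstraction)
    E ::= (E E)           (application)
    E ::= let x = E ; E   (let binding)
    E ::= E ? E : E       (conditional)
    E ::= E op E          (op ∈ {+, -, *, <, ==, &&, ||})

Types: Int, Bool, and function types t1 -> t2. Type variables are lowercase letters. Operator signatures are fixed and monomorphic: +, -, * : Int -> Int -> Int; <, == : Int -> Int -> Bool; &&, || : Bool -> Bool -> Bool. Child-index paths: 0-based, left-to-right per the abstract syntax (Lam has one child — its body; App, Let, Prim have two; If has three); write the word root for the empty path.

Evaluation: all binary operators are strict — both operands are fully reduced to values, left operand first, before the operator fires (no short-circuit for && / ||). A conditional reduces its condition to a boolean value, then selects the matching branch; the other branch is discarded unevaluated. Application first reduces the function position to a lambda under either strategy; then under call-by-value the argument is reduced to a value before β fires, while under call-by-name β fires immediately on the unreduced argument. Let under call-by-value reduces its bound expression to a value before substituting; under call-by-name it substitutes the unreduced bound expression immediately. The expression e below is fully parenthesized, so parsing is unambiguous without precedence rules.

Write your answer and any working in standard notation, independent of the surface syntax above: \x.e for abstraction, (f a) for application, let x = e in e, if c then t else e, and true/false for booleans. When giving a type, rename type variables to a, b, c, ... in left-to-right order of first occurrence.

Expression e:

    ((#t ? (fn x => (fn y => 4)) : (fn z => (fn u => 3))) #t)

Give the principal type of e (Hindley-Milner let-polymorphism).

Derivation:
  unify Bool ~ Bool
\y._ : b -> Int
\x._ : a -> b -> Int
\u._ : d -> Int
\z._ : c -> d -> Int
  unify a -> b -> Int ~ c -> d -> Int
  unify a ~ c
  unify b -> Int ~ d -> Int
  unify b ~ d
  unify Int ~ Int
  unify c -> d -> Int ~ Bool -> e
  unify c ~ Bool
  unify d -> Int ~ e
_ _ : d -> Int

Answer: a -> Int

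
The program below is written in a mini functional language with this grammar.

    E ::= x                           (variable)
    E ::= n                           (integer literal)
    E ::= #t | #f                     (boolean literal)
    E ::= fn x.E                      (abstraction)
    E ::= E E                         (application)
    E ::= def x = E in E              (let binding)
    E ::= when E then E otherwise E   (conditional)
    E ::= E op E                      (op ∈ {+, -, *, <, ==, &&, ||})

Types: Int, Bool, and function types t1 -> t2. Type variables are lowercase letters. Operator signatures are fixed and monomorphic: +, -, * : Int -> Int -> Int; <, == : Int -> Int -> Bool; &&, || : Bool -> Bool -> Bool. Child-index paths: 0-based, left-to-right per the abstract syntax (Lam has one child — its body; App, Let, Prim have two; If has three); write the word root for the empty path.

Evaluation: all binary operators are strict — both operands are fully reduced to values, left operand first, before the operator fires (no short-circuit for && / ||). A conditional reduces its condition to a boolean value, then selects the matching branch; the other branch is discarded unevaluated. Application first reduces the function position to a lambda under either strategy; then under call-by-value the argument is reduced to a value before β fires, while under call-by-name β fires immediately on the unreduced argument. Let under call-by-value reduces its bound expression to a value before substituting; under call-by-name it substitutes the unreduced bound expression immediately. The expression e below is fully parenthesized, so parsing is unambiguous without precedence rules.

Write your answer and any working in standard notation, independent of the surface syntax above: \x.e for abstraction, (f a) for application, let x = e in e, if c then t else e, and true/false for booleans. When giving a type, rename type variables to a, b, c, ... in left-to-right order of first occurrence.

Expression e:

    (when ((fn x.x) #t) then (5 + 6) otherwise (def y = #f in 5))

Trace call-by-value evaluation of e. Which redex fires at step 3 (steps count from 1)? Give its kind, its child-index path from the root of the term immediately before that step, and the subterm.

Trace:
step 0: (if ((\x.x) true) then (5 + 6) else (let y = false in 5))
step 1: [beta@0] (if true then (5 + 6) else (let y = false in 5))
step 2: [if@root] (5 + 6)
step 3: [delta@root] 11

Answer: delta at root : (5 + 6)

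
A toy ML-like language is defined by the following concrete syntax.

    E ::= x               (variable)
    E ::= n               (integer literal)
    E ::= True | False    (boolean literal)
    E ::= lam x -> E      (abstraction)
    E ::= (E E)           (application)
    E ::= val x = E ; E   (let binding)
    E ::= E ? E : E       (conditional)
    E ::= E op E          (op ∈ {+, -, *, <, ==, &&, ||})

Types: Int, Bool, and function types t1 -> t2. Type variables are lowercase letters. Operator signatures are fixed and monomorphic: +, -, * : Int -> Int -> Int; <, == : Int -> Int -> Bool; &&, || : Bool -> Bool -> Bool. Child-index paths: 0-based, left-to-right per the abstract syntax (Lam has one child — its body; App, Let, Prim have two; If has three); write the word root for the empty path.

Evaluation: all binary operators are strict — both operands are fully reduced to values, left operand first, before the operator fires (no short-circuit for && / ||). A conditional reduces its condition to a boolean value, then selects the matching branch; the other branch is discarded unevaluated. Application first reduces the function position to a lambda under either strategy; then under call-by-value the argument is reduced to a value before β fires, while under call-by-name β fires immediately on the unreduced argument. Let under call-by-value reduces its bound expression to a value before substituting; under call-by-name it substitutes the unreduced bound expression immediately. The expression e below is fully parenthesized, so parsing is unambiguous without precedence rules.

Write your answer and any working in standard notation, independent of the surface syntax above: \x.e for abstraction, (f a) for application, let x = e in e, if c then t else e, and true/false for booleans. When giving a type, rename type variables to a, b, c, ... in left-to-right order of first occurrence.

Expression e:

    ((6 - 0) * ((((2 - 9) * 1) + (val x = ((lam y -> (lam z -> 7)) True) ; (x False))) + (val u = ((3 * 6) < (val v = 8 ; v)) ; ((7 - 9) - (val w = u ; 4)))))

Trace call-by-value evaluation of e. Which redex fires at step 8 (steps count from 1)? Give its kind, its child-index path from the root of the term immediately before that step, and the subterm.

Answer: delta at 1.1.0.0 : (3 * 6)

Derivation:
step 0: ((6 - 0) * ((((2 - 9) * 1) + (let x = ((\y.(\z.7)) true) in (x false))) + (let u = ((3 * 6) < (let v = 8 in v)) in ((7 - 9) - (let w = u in 4)))))
step 1: [delta@0] (6 * ((((2 - 9) * 1) + (let x = ((\y.(\z.7)) true) in (x false))) + (let u = ((3 * 6) < (let v = 8 in v)) in ((7 - 9) - (let w = u in 4)))))
step 2: [delta@1.0.0.0] (6 * (((-7 * 1) + (let x = ((\y.(\z.7)) true) in (x false))) + (let u = ((3 * 6) < (let v = 8 in v)) in ((7 - 9) - (let w = u in 4)))))
step 3: [delta@1.0.0] (6 * ((-7 + (let x = ((\y.(\z.7)) true) in (x false))) + (let u = ((3 * 6) < (let v = 8 in v)) in ((7 - 9) - (let w = u in 4)))))
step 4: [beta@1.0.1.0] (6 * ((-7 + (let x = (\z.7) in (x false))) + (let u = ((3 * 6) < (let v = 8 in v)) in ((7 - 9) - (let w = u in 4)))))
step 5: [let@1.0.1] (6 * ((-7 + ((\z.7) false)) + (let u = ((3 * 6) < (let v = 8 in v)) in ((7 - 9) - (let w = u in 4)))))
step 6: [beta@1.0.1] (6 * ((-7 + 7) + (let u = ((3 * 6) < (let v = 8 in v)) in ((7 - 9) - (let w = u in 4)))))
step 7: [delta@1.0] (6 * (0 + (let u = ((3 * 6) < (let v = 8 in v)) in ((7 - 9) - (let w = u in 4)))))
step 8: [delta@1.1.0.0] (6 * (0 + (let u = (18 < (let v = 8 in v)) in ((7 - 9) - (let w = u in 4)))))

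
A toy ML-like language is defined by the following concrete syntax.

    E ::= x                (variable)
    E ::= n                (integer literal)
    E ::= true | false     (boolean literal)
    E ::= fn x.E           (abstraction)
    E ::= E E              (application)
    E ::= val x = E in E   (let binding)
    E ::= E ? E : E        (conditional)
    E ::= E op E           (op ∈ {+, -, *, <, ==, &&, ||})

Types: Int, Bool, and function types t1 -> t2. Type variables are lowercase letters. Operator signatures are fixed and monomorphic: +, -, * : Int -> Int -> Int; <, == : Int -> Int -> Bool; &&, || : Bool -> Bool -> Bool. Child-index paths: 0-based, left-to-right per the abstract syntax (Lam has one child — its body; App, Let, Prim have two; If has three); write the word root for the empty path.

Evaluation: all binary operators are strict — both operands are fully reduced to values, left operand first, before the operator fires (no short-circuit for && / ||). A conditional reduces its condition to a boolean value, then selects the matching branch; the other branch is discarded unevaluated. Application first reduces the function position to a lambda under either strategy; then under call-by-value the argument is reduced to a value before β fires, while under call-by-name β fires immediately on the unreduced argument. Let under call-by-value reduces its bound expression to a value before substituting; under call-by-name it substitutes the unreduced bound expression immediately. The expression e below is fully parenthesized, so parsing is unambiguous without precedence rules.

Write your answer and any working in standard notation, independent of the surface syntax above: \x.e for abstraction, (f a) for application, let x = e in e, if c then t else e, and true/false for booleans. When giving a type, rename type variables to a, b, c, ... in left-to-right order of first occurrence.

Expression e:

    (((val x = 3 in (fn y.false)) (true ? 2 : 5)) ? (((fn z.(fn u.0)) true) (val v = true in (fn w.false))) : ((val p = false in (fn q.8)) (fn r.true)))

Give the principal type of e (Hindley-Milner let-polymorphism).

Trace:
let x : Int
\y._ : a -> Bool
  unify Bool ~ Bool
  unify Int ~ Int
  unify a -> Bool ~ Int -> b
  unify a ~ Int
  unify Bool ~ b
_ _ : Bool
  unify Bool ~ Bool
\u._ : d -> Int
\z._ : c -> d -> Int
  unify c -> d -> Int ~ Bool -> e
  unify c ~ Bool
  unify d -> Int ~ e
_ _ : d -> Int
let v : Bool
\w._ : f -> Bool
  unify d -> Int ~ (f -> Bool) -> g
  unify d ~ f -> Bool
  unify Int ~ g
_ _ : Int
let p : Bool
\q._ : h -> Int
\r._ : i -> Bool
  unify h -> Int ~ (i -> Bool) -> j
  unify h ~ i -> Bool
  unify Int ~ j
_ _ : Int
  unify Int ~ Int

Answer: Int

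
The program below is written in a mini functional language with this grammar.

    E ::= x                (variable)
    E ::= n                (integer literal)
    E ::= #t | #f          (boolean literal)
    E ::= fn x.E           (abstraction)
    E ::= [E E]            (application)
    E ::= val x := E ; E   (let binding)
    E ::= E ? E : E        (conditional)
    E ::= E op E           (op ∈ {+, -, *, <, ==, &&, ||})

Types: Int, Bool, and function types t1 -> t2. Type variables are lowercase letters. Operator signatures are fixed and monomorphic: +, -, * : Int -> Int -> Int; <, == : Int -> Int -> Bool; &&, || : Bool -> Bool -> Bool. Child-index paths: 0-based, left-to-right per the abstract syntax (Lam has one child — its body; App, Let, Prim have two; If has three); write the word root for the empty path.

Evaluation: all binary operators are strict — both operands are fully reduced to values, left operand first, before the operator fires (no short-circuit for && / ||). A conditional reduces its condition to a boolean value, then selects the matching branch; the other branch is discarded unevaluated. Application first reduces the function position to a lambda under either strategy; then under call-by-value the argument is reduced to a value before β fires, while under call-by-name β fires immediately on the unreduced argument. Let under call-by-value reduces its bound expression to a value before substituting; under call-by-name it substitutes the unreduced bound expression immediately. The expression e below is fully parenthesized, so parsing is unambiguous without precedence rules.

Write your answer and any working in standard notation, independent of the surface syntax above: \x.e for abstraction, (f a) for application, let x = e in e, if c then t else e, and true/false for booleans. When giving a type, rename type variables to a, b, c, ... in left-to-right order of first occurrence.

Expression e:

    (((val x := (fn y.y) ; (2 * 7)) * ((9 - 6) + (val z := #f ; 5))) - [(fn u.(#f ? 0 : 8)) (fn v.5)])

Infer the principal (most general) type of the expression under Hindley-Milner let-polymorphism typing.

Working:
y : a
\y._ : a -> a
let x : forall. a -> a
  unify Int ~ Int
  unify Int ~ Int
  unify Int ~ Int
  unify Int ~ Int
  unify Int ~ Int
  unify Int ~ Int
let z : Bool
  unify Int ~ Int
  unify Int ~ Int
  unify Int ~ Int
  unify Bool ~ Bool
  unify Int ~ Int
\u._ : b -> Int
\v._ : c -> Int
  unify b -> Int ~ (c -> Int) -> d
  unify b ~ c -> Int
  unify Int ~ d
_ _ : Int
  unify Int ~ Int

Answer: Int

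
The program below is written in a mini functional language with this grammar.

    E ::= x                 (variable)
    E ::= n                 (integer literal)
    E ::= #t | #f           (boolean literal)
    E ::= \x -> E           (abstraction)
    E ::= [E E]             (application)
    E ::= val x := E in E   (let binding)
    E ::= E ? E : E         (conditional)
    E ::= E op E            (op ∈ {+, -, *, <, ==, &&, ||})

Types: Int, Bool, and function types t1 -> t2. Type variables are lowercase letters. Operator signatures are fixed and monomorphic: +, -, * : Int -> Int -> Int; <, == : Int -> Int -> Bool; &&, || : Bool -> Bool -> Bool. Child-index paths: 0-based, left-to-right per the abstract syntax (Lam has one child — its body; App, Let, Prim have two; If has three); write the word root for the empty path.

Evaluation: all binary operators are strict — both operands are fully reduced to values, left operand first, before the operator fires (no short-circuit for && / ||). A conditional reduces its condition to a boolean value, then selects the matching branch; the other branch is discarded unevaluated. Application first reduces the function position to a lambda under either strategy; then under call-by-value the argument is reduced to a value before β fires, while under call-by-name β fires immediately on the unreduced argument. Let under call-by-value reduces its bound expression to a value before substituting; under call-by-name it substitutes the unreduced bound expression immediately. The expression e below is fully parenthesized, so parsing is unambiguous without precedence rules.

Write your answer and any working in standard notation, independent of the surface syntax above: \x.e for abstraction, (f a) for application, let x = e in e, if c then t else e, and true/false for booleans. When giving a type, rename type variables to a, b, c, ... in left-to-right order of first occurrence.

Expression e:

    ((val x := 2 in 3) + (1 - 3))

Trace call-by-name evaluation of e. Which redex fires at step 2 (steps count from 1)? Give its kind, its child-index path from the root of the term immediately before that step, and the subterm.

Derivation:
step 0: ((let x = 2 in 3) + (1 - 3))
step 1: [let@0] (3 + (1 - 3))
step 2: [delta@1] (3 + -2)

Answer: delta at 1 : (1 - 3)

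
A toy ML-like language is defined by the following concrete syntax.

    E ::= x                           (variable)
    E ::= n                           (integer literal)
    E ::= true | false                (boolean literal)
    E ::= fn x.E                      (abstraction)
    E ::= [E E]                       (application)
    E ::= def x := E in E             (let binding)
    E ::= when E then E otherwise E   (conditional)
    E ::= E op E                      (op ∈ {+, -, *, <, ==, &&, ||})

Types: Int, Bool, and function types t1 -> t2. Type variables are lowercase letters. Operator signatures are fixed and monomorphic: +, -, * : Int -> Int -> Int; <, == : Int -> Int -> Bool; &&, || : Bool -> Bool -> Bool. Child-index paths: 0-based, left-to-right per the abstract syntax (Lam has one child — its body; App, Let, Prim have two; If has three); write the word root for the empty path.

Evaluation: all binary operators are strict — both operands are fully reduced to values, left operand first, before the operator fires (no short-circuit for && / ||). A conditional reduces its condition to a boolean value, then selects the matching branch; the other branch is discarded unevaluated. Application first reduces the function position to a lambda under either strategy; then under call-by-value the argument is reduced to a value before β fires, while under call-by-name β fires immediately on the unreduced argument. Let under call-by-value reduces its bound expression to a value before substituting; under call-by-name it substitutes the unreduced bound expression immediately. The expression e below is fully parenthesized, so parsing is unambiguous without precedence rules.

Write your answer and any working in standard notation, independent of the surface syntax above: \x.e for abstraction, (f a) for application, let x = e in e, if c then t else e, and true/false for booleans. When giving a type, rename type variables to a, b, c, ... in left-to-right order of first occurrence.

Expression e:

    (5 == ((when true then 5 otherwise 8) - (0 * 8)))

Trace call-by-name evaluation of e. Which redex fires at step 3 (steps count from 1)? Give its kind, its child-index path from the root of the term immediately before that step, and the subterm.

Answer: delta at 1 : (5 - 0)

Working:
step 0: (5 == ((if true then 5 else 8) - (0 * 8)))
step 1: [if@1.0] (5 == (5 - (0 * 8)))
step 2: [delta@1.1] (5 == (5 - 0))
step 3: [delta@1] (5 == 5)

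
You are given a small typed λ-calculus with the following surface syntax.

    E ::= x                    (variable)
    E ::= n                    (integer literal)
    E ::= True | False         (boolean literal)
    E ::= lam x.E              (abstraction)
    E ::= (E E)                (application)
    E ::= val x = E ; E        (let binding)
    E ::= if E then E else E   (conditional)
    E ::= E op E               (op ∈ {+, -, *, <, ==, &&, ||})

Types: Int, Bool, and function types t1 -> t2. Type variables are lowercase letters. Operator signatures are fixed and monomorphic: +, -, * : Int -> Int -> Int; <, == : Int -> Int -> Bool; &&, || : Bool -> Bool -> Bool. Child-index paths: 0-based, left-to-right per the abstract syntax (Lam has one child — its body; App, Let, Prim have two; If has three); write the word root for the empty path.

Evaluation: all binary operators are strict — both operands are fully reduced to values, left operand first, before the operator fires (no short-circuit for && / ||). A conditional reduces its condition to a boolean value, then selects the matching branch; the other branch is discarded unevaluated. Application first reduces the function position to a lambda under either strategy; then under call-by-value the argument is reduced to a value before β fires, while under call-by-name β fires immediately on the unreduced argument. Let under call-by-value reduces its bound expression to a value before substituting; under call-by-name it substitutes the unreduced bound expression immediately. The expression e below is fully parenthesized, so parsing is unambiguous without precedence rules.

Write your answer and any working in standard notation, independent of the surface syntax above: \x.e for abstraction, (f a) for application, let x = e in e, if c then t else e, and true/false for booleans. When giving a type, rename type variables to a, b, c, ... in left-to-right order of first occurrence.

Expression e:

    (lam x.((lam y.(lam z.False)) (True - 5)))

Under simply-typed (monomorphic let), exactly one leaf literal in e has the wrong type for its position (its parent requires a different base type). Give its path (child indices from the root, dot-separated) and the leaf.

Derivation:
\z._ : c -> Bool
\y._ : b -> c -> Bool
  unify Bool ~ Int
  FAIL: mismatch Bool ~ Int

Answer: 0.1.0 : true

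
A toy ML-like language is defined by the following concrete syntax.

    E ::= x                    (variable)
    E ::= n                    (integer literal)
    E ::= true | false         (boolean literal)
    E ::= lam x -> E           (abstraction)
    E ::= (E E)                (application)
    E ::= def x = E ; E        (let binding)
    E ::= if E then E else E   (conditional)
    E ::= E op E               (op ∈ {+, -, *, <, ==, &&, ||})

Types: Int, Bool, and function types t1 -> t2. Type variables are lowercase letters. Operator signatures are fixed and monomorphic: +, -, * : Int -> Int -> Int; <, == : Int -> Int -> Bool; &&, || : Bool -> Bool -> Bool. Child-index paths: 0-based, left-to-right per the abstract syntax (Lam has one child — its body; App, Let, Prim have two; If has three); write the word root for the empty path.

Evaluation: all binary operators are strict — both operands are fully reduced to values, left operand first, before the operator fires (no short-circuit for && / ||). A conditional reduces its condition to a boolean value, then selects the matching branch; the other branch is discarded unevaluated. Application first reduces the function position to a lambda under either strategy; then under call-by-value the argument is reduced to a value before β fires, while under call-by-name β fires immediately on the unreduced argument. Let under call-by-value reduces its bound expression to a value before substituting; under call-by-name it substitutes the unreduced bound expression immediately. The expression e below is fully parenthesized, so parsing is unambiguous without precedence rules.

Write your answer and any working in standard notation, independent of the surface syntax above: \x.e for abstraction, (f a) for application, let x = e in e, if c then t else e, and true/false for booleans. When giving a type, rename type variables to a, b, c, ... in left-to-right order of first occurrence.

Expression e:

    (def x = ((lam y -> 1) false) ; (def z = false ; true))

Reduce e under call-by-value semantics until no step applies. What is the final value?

Answer: true

Working:
step 0: (let x = ((\y.1) false) in (let z = false in true))
step 1: [beta@0] (let x = 1 in (let z = false in true))
step 2: [let@root] (let z = false in true)
step 3: [let@root] true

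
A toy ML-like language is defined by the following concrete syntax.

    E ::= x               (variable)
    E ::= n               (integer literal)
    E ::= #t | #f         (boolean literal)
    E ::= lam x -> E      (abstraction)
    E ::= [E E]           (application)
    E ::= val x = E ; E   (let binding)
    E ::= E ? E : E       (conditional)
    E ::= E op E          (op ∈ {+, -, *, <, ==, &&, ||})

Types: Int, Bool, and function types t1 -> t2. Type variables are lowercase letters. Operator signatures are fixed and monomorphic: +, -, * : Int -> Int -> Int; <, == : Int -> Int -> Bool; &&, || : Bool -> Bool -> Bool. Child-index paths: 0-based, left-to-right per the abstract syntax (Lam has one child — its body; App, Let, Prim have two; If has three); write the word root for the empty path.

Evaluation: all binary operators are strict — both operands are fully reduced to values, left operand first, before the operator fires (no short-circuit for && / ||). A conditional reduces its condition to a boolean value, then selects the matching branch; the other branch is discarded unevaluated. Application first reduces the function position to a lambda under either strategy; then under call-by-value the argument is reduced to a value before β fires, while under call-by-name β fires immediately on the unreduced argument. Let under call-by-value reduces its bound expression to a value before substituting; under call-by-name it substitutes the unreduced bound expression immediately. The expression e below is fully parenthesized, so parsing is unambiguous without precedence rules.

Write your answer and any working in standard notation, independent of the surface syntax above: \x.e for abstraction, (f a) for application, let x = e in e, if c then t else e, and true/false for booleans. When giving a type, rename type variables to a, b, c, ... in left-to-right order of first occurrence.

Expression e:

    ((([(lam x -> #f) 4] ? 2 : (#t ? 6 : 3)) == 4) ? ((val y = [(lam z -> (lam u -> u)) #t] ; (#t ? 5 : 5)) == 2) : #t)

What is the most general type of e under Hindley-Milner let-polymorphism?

Trace:
\x._ : a -> Bool
  unify a -> Bool ~ Int -> b
  unify a ~ Int
  unify Bool ~ b
_ _ : Bool
  unify Bool ~ Bool
  unify Bool ~ Bool
  unify Int ~ Int
  unify Int ~ Int
  unify Int ~ Int
  unify Int ~ Int
  unify Bool ~ Bool
u : d
\u._ : d -> d
\z._ : c -> d -> d
  unify c -> d -> d ~ Bool -> e
  unify c ~ Bool
  unify d -> d ~ e
_ _ : d -> d
let y : forall. d -> d
  unify Bool ~ Bool
  unify Int ~ Int
  unify Int ~ Int
  unify Int ~ Int
  unify Bool ~ Bool

Answer: Bool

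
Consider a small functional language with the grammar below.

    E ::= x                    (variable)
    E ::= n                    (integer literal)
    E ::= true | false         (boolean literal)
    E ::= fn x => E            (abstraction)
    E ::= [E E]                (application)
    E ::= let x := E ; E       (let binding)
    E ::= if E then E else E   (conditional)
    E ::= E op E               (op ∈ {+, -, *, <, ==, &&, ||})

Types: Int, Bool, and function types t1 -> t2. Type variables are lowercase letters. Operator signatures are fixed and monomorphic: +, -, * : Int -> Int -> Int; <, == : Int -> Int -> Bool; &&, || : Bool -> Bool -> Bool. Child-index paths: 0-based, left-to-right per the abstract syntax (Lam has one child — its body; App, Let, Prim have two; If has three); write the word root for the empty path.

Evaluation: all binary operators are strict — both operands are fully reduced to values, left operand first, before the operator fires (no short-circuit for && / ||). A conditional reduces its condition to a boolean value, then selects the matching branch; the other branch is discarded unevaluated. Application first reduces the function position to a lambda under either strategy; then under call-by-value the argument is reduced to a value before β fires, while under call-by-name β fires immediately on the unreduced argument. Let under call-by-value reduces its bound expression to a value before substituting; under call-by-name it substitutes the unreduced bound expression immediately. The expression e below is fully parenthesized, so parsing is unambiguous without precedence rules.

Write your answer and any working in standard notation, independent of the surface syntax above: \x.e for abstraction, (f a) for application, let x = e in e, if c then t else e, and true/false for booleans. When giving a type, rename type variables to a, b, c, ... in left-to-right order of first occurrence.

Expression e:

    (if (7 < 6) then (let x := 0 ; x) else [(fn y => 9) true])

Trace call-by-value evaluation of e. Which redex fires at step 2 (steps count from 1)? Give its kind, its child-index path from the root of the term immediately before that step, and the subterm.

Working:
step 0: (if (7 < 6) then (let x = 0 in x) else ((\y.9) true))
step 1: [delta@0] (if false then (let x = 0 in x) else ((\y.9) true))
step 2: [if@root] ((\y.9) true)

Answer: if at root : (if false then (let x = 0 in x) else ((\y.9) true))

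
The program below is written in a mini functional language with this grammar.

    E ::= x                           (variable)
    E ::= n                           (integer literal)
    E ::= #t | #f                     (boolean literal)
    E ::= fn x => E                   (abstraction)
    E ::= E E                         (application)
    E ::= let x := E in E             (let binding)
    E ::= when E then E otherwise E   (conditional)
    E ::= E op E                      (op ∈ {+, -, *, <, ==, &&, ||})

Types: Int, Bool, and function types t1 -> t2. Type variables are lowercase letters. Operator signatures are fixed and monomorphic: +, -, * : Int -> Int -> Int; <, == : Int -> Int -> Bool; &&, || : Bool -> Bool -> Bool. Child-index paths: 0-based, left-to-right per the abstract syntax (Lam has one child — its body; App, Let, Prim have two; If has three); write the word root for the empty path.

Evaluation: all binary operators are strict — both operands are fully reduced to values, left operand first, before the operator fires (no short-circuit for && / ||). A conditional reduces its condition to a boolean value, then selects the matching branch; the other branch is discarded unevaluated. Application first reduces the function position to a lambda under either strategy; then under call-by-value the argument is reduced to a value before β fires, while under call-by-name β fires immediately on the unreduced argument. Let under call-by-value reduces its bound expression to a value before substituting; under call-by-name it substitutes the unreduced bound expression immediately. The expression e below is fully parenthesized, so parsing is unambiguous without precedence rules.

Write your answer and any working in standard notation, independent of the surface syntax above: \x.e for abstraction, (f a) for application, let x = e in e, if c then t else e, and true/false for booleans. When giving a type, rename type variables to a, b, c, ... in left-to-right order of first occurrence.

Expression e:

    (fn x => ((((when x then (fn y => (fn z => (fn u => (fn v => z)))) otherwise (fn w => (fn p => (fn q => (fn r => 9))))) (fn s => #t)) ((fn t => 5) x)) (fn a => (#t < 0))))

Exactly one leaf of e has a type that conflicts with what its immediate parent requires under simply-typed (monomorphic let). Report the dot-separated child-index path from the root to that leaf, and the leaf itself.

Answer: 0.1.0.0 : true

Derivation:
x : a
  unify a ~ Bool
z : c
\v._ : e -> c
\u._ : d -> e -> c
\z._ : c -> d -> e -> c
\y._ : b -> c -> d -> e -> c
\r._ : i -> Int
\q._ : h -> i -> Int
\p._ : g -> h -> i -> Int
\w._ : f -> g -> h -> i -> Int
  unify b -> c -> d -> e -> c ~ f -> g -> h -> i -> Int
  unify b ~ f
  unify c -> d -> e -> c ~ g -> h -> i -> Int
  unify c ~ g
  unify d -> e -> g ~ h -> i -> Int
  unify d ~ h
  unify e -> g ~ i -> Int
  unify e ~ i
  unify g ~ Int
\s._ : j -> Bool
  unify f -> Int -> h -> i -> Int ~ (j -> Bool) -> k
  unify f ~ j -> Bool
  unify Int -> h -> i -> Int ~ k
_ _ : Int -> h -> i -> Int
\t._ : l -> Int
x : Bool
  unify l -> Int ~ Bool -> m
  unify l ~ Bool
  unify Int ~ m
_ _ : Int
  unify Int -> h -> i -> Int ~ Int -> n
  unify Int ~ Int
  unify h -> i -> Int ~ n
_ _ : h -> i -> Int
  unify Bool ~ Int
  FAIL: mismatch Bool ~ Int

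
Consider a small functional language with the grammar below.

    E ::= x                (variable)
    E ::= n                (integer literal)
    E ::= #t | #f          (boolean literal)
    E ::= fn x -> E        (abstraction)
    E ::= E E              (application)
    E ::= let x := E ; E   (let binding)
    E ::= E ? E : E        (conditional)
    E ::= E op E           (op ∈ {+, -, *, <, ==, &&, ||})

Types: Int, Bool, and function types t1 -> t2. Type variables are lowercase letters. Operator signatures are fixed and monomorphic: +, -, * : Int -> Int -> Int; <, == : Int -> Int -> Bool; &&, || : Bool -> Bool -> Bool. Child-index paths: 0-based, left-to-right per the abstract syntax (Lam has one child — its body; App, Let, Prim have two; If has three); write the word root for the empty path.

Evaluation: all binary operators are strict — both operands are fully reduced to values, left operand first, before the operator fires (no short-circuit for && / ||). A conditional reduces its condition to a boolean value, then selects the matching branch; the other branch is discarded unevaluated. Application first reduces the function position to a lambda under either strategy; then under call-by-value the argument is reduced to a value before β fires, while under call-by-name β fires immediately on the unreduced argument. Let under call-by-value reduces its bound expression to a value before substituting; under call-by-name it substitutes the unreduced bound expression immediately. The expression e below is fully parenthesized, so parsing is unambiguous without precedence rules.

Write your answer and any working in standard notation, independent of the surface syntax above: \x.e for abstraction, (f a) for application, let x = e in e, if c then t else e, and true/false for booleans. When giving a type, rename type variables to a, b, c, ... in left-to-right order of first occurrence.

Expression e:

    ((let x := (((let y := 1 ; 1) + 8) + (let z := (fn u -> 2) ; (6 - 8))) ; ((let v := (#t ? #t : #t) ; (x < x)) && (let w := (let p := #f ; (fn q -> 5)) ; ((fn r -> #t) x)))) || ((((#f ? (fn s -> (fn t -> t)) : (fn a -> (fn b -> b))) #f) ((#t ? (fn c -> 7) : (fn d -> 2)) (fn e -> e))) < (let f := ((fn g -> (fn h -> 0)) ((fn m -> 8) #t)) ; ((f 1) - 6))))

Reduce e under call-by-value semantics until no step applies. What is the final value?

Answer: false

Trace:
step 0: ((let x = (((let y = 1 in 1) + 8) + (let z = (\u.2) in (6 - 8))) in ((let v = (if true then true else true) in (x < x)) && (let w = (let p = false in (\q.5)) in ((\r.true) x)))) || ((((if false then (\s.(\t.t)) else (\a.(\b.b))) false) ((if true then (\c.7) else (\d.2)) (\e.e))) < (let f = ((\g.(\h.0)) ((\m.8) true)) in ((f 1) - 6))))
step 1: [let@0.0.0.0] ((let x = ((1 + 8) + (let z = (\u.2) in (6 - 8))) in ((let v = (if true then true else true) in (x < x)) && (let w = (let p = false in (\q.5)) in ((\r.true) x)))) || ((((if false then (\s.(\t.t)) else (\a.(\b.b))) false) ((if true then (\c.7) else (\d.2)) (\e.e))) < (let f = ((\g.(\h.0)) ((\m.8) true)) in ((f 1) - 6))))
step 2: [delta@0.0.0] ((let x = (9 + (let z = (\u.2) in (6 - 8))) in ((let v = (if true then true else true) in (x < x)) && (let w = (let p = false in (\q.5)) in ((\r.true) x)))) || ((((if false then (\s.(\t.t)) else (\a.(\b.b))) false) ((if true then (\c.7) else (\d.2)) (\e.e))) < (let f = ((\g.(\h.0)) ((\m.8) true)) in ((f 1) - 6))))
step 3: [let@0.0.1] ((let x = (9 + (6 - 8)) in ((let v = (if true then true else true) in (x < x)) && (let w = (let p = false in (\q.5)) in ((\r.true) x)))) || ((((if false then (\s.(\t.t)) else (\a.(\b.b))) false) ((if true then (\c.7) else (\d.2)) (\e.e))) < (let f = ((\g.(\h.0)) ((\m.8) true)) in ((f 1) - 6))))
step 4: [delta@0.0.1] ((let x = (9 + -2) in ((let v = (if true then true else true) in (x < x)) && (let w = (let p = false in (\q.5)) in ((\r.true) x)))) || ((((if false then (\s.(\t.t)) else (\a.(\b.b))) false) ((if true then (\c.7) else (\d.2)) (\e.e))) < (let f = ((\g.(\h.0)) ((\m.8) true)) in ((f 1) - 6))))
step 5: [delta@0.0] ((let x = 7 in ((let v = (if true then true else true) in (x < x)) && (let w = (let p = false in (\q.5)) in ((\r.true) x)))) || ((((if false then (\s.(\t.t)) else (\a.(\b.b))) false) ((if true then (\c.7) else (\d.2)) (\e.e))) < (let f = ((\g.(\h.0)) ((\m.8) true)) in ((f 1) - 6))))
step 6: [let@0] (((let v = (if true then true else true) in (7 < 7)) && (let w = (let p = false in (\q.5)) in ((\r.true) 7))) || ((((if false then (\s.(\t.t)) else (\a.(\b.b))) false) ((if true then (\c.7) else (\d.2)) (\e.e))) < (let f = ((\g.(\h.0)) ((\m.8) true)) in ((f 1) - 6))))
step 7: [if@0.0.0] (((let v = true in (7 < 7)) && (let w = (let p = false in (\q.5)) in ((\r.true) 7))) || ((((if false then (\s.(\t.t)) else (\a.(\b.b))) false) ((if true then (\c.7) else (\d.2)) (\e.e))) < (let f = ((\g.(\h.0)) ((\m.8) true)) in ((f 1) - 6))))
step 8: [let@0.0] (((7 < 7) && (let w = (let p = false in (\q.5)) in ((\r.true) 7))) || ((((if false then (\s.(\t.t)) else (\a.(\b.b))) false) ((if true then (\c.7) else (\d.2)) (\e.e))) < (let f = ((\g.(\h.0)) ((\m.8) true)) in ((f 1) - 6))))
step 9: [delta@0.0] ((false && (let w = (let p = false in (\q.5)) in ((\r.true) 7))) || ((((if false then (\s.(\t.t)) else (\a.(\b.b))) false) ((if true then (\c.7) else (\d.2)) (\e.e))) < (let f = ((\g.(\h.0)) ((\m.8) true)) in ((f 1) - 6))))
step 10: [let@0.1.0] ((false && (let w = (\q.5) in ((\r.true) 7))) || ((((if false then (\s.(\t.t)) else (\a.(\b.b))) false) ((if true then (\c.7) else (\d.2)) (\e.e))) < (let f = ((\g.(\h.0)) ((\m.8) true)) in ((f 1) - 6))))
step 11: [let@0.1] ((false && ((\r.true) 7)) || ((((if false then (\s.(\t.t)) else (\a.(\b.b))) false) ((if true then (\c.7) else (\d.2)) (\e.e))) < (let f = ((\g.(\h.0)) ((\m.8) true)) in ((f 1) - 6))))
step 12: [beta@0.1] ((false && true) || ((((if false then (\s.(\t.t)) else (\a.(\b.b))) false) ((if true then (\c.7) else (\d.2)) (\e.e))) < (let f = ((\g.(\h.0)) ((\m.8) true)) in ((f 1) - 6))))
step 13: [delta@0] (false || ((((if false then (\s.(\t.t)) else (\a.(\b.b))) false) ((if true then (\c.7) else (\d.2)) (\e.e))) < (let f = ((\g.(\h.0)) ((\m.8) true)) in ((f 1) - 6))))
step 14: [if@1.0.0.0] (false || ((((\a.(\b.b)) false) ((if true then (\c.7) else (\d.2)) (\e.e))) < (let f = ((\g.(\h.0)) ((\m.8) true)) in ((f 1) - 6))))
step 15: [beta@1.0.0] (false || (((\b.b) ((if true then (\c.7) else (\d.2)) (\e.e))) < (let f = ((\g.(\h.0)) ((\m.8) true)) in ((f 1) - 6))))
step 16: [if@1.0.1.0] (false || (((\b.b) ((\c.7) (\e.e))) < (let f = ((\g.(\h.0)) ((\m.8) true)) in ((f 1) - 6))))
step 17: [beta@1.0.1] (false || (((\b.b) 7) < (let f = ((\g.(\h.0)) ((\m.8) true)) in ((f 1) - 6))))
step 18: [beta@1.0] (false || (7 < (let f = ((\g.(\h.0)) ((\m.8) true)) in ((f 1) - 6))))
step 19: [beta@1.1.0.1] (false || (7 < (let f = ((\g.(\h.0)) 8) in ((f 1) - 6))))
step 20: [beta@1.1.0] (false || (7 < (let f = (\h.0) in ((f 1) - 6))))
step 21: [let@1.1] (false || (7 < (((\h.0) 1) - 6)))
step 22: [beta@1.1.0] (false || (7 < (0 - 6)))
step 23: [delta@1.1] (false || (7 < -6))
step 24: [delta@1] (false || false)
step 25: [delta@root] false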